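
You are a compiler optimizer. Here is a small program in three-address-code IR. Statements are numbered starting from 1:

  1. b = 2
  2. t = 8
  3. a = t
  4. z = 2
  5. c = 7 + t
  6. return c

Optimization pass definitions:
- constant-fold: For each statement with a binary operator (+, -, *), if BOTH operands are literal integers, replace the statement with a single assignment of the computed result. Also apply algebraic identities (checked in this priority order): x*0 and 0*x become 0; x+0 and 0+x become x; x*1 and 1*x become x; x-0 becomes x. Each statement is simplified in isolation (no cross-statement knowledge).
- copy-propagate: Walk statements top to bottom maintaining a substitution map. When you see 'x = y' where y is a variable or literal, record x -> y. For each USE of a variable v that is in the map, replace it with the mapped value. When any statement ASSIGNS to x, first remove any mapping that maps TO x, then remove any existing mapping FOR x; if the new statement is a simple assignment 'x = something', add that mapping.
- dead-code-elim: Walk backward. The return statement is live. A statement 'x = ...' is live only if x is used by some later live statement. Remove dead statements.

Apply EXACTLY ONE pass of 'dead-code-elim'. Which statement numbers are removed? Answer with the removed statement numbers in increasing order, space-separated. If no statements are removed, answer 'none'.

Answer: 1 3 4

Derivation:
Backward liveness scan:
Stmt 1 'b = 2': DEAD (b not in live set [])
Stmt 2 't = 8': KEEP (t is live); live-in = []
Stmt 3 'a = t': DEAD (a not in live set ['t'])
Stmt 4 'z = 2': DEAD (z not in live set ['t'])
Stmt 5 'c = 7 + t': KEEP (c is live); live-in = ['t']
Stmt 6 'return c': KEEP (return); live-in = ['c']
Removed statement numbers: [1, 3, 4]
Surviving IR:
  t = 8
  c = 7 + t
  return c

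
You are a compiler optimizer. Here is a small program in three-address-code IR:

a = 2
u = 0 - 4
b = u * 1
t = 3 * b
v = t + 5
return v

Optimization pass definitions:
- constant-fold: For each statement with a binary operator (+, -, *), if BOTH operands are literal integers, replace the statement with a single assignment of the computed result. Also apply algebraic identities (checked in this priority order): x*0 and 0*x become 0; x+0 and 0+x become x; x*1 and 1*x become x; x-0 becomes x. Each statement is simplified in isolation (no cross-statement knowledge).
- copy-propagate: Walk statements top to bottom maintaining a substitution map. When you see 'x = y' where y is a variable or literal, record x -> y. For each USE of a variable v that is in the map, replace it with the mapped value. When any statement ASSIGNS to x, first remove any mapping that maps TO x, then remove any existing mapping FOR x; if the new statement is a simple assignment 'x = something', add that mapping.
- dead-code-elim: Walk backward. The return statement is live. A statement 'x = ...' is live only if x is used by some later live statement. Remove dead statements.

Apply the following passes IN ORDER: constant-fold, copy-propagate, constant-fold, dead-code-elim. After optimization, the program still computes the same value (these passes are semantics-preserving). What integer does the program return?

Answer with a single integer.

Answer: -7

Derivation:
Initial IR:
  a = 2
  u = 0 - 4
  b = u * 1
  t = 3 * b
  v = t + 5
  return v
After constant-fold (6 stmts):
  a = 2
  u = -4
  b = u
  t = 3 * b
  v = t + 5
  return v
After copy-propagate (6 stmts):
  a = 2
  u = -4
  b = -4
  t = 3 * -4
  v = t + 5
  return v
After constant-fold (6 stmts):
  a = 2
  u = -4
  b = -4
  t = -12
  v = t + 5
  return v
After dead-code-elim (3 stmts):
  t = -12
  v = t + 5
  return v
Evaluate:
  a = 2  =>  a = 2
  u = 0 - 4  =>  u = -4
  b = u * 1  =>  b = -4
  t = 3 * b  =>  t = -12
  v = t + 5  =>  v = -7
  return v = -7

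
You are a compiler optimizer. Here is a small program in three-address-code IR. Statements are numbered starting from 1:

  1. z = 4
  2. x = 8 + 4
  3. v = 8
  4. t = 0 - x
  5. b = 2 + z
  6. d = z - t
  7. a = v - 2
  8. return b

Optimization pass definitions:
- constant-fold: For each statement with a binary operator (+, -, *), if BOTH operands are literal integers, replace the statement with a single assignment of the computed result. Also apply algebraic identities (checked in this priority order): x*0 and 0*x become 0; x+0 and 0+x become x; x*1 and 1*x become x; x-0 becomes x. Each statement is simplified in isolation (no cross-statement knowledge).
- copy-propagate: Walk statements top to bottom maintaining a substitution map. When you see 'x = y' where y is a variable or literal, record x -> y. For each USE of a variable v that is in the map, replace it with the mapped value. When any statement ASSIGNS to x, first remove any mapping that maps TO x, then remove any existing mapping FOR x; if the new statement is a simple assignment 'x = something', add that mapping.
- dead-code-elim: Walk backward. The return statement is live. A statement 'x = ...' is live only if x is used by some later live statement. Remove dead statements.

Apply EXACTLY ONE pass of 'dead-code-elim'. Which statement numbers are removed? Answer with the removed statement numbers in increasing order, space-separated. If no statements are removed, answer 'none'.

Answer: 2 3 4 6 7

Derivation:
Backward liveness scan:
Stmt 1 'z = 4': KEEP (z is live); live-in = []
Stmt 2 'x = 8 + 4': DEAD (x not in live set ['z'])
Stmt 3 'v = 8': DEAD (v not in live set ['z'])
Stmt 4 't = 0 - x': DEAD (t not in live set ['z'])
Stmt 5 'b = 2 + z': KEEP (b is live); live-in = ['z']
Stmt 6 'd = z - t': DEAD (d not in live set ['b'])
Stmt 7 'a = v - 2': DEAD (a not in live set ['b'])
Stmt 8 'return b': KEEP (return); live-in = ['b']
Removed statement numbers: [2, 3, 4, 6, 7]
Surviving IR:
  z = 4
  b = 2 + z
  return b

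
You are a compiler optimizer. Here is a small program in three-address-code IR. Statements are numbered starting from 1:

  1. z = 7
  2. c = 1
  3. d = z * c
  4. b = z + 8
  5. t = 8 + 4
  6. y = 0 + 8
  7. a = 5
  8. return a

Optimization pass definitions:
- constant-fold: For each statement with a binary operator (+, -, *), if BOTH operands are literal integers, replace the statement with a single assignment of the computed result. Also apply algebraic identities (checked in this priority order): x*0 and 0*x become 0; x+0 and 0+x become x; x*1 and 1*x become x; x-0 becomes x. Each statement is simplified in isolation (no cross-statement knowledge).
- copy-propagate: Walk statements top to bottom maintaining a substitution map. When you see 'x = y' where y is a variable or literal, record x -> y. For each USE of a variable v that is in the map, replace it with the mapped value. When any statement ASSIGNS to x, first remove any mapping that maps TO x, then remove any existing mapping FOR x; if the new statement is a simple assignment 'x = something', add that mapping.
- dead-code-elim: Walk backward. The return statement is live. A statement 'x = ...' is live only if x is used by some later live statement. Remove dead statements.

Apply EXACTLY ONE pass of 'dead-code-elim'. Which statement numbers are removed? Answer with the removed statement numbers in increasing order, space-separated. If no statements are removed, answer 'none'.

Answer: 1 2 3 4 5 6

Derivation:
Backward liveness scan:
Stmt 1 'z = 7': DEAD (z not in live set [])
Stmt 2 'c = 1': DEAD (c not in live set [])
Stmt 3 'd = z * c': DEAD (d not in live set [])
Stmt 4 'b = z + 8': DEAD (b not in live set [])
Stmt 5 't = 8 + 4': DEAD (t not in live set [])
Stmt 6 'y = 0 + 8': DEAD (y not in live set [])
Stmt 7 'a = 5': KEEP (a is live); live-in = []
Stmt 8 'return a': KEEP (return); live-in = ['a']
Removed statement numbers: [1, 2, 3, 4, 5, 6]
Surviving IR:
  a = 5
  return a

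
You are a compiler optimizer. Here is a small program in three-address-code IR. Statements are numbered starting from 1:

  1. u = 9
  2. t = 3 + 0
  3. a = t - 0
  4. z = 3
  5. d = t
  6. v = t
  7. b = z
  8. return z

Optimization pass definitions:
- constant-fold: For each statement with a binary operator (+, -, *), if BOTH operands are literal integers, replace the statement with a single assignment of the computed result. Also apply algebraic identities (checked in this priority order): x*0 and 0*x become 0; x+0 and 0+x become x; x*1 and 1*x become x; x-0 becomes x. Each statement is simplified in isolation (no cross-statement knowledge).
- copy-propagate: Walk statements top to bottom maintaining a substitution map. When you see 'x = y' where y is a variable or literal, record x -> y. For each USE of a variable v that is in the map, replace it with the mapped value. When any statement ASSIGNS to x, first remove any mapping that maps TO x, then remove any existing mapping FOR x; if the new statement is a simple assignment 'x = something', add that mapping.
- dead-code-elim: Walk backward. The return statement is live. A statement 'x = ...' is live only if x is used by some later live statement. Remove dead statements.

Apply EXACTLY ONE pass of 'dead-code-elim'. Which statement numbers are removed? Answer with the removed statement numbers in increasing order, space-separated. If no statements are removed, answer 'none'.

Answer: 1 2 3 5 6 7

Derivation:
Backward liveness scan:
Stmt 1 'u = 9': DEAD (u not in live set [])
Stmt 2 't = 3 + 0': DEAD (t not in live set [])
Stmt 3 'a = t - 0': DEAD (a not in live set [])
Stmt 4 'z = 3': KEEP (z is live); live-in = []
Stmt 5 'd = t': DEAD (d not in live set ['z'])
Stmt 6 'v = t': DEAD (v not in live set ['z'])
Stmt 7 'b = z': DEAD (b not in live set ['z'])
Stmt 8 'return z': KEEP (return); live-in = ['z']
Removed statement numbers: [1, 2, 3, 5, 6, 7]
Surviving IR:
  z = 3
  return z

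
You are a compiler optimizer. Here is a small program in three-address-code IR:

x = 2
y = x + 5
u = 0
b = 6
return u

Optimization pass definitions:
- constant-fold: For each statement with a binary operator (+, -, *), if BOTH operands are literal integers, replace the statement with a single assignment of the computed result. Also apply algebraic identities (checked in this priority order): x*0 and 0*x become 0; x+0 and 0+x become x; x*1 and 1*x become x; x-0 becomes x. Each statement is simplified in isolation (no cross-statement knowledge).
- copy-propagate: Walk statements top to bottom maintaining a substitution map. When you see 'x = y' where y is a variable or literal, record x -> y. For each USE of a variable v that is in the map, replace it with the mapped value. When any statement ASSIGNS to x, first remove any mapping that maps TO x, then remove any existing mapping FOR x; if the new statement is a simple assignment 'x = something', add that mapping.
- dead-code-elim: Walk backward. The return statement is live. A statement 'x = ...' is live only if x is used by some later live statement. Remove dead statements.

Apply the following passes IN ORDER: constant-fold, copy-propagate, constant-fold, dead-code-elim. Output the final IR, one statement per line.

Initial IR:
  x = 2
  y = x + 5
  u = 0
  b = 6
  return u
After constant-fold (5 stmts):
  x = 2
  y = x + 5
  u = 0
  b = 6
  return u
After copy-propagate (5 stmts):
  x = 2
  y = 2 + 5
  u = 0
  b = 6
  return 0
After constant-fold (5 stmts):
  x = 2
  y = 7
  u = 0
  b = 6
  return 0
After dead-code-elim (1 stmts):
  return 0

Answer: return 0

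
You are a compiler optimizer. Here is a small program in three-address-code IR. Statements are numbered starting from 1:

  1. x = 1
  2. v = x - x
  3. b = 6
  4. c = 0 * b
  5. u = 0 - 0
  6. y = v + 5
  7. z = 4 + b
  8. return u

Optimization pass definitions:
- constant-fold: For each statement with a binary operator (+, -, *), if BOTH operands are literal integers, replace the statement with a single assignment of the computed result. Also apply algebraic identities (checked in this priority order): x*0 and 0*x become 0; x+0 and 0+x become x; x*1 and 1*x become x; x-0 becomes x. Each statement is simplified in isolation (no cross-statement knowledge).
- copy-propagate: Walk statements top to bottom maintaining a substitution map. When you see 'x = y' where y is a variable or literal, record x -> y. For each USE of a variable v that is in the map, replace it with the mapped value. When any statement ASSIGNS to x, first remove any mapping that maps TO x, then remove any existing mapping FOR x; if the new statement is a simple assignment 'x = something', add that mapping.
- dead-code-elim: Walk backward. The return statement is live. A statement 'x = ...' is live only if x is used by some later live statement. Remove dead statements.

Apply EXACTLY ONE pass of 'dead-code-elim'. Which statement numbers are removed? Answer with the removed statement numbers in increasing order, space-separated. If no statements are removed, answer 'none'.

Answer: 1 2 3 4 6 7

Derivation:
Backward liveness scan:
Stmt 1 'x = 1': DEAD (x not in live set [])
Stmt 2 'v = x - x': DEAD (v not in live set [])
Stmt 3 'b = 6': DEAD (b not in live set [])
Stmt 4 'c = 0 * b': DEAD (c not in live set [])
Stmt 5 'u = 0 - 0': KEEP (u is live); live-in = []
Stmt 6 'y = v + 5': DEAD (y not in live set ['u'])
Stmt 7 'z = 4 + b': DEAD (z not in live set ['u'])
Stmt 8 'return u': KEEP (return); live-in = ['u']
Removed statement numbers: [1, 2, 3, 4, 6, 7]
Surviving IR:
  u = 0 - 0
  return u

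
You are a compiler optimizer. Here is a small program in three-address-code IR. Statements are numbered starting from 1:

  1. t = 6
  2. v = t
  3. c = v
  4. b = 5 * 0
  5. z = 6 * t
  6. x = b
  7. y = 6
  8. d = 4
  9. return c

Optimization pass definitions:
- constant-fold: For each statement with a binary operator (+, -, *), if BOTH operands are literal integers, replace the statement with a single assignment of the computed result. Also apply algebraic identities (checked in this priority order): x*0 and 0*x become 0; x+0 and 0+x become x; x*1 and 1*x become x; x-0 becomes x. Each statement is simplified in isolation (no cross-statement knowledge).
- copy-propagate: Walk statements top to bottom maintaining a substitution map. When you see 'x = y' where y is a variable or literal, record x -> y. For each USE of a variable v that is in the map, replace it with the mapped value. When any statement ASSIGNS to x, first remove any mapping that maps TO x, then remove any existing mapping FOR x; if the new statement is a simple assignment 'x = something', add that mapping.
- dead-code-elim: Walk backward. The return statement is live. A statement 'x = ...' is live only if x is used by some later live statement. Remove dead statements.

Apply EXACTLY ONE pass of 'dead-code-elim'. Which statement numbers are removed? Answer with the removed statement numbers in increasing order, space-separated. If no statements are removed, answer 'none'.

Answer: 4 5 6 7 8

Derivation:
Backward liveness scan:
Stmt 1 't = 6': KEEP (t is live); live-in = []
Stmt 2 'v = t': KEEP (v is live); live-in = ['t']
Stmt 3 'c = v': KEEP (c is live); live-in = ['v']
Stmt 4 'b = 5 * 0': DEAD (b not in live set ['c'])
Stmt 5 'z = 6 * t': DEAD (z not in live set ['c'])
Stmt 6 'x = b': DEAD (x not in live set ['c'])
Stmt 7 'y = 6': DEAD (y not in live set ['c'])
Stmt 8 'd = 4': DEAD (d not in live set ['c'])
Stmt 9 'return c': KEEP (return); live-in = ['c']
Removed statement numbers: [4, 5, 6, 7, 8]
Surviving IR:
  t = 6
  v = t
  c = v
  return c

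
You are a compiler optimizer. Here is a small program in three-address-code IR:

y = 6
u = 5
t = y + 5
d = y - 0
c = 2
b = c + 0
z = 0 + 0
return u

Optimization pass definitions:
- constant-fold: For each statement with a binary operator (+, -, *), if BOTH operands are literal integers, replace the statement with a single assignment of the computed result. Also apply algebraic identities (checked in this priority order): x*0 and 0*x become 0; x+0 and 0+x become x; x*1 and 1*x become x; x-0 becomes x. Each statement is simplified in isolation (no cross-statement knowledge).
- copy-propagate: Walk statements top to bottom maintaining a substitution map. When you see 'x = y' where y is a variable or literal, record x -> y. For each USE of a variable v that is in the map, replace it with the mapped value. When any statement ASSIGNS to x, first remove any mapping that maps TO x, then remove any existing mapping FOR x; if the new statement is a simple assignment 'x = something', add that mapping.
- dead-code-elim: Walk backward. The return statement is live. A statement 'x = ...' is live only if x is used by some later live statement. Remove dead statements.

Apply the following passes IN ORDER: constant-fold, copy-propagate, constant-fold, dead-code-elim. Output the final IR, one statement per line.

Initial IR:
  y = 6
  u = 5
  t = y + 5
  d = y - 0
  c = 2
  b = c + 0
  z = 0 + 0
  return u
After constant-fold (8 stmts):
  y = 6
  u = 5
  t = y + 5
  d = y
  c = 2
  b = c
  z = 0
  return u
After copy-propagate (8 stmts):
  y = 6
  u = 5
  t = 6 + 5
  d = 6
  c = 2
  b = 2
  z = 0
  return 5
After constant-fold (8 stmts):
  y = 6
  u = 5
  t = 11
  d = 6
  c = 2
  b = 2
  z = 0
  return 5
After dead-code-elim (1 stmts):
  return 5

Answer: return 5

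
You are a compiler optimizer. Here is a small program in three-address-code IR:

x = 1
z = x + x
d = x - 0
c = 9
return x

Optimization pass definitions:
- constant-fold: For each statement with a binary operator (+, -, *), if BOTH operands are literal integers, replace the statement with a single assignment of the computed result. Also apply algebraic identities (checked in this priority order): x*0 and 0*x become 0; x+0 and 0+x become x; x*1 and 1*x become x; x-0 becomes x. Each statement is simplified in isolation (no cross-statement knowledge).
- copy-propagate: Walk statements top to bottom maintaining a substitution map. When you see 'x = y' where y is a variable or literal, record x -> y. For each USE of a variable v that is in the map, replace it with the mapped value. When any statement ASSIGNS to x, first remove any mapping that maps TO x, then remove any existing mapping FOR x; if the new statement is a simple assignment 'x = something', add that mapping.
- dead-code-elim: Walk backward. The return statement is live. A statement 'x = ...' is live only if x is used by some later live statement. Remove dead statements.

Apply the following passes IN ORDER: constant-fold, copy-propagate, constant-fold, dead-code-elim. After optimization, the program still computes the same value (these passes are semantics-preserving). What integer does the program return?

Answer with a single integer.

Answer: 1

Derivation:
Initial IR:
  x = 1
  z = x + x
  d = x - 0
  c = 9
  return x
After constant-fold (5 stmts):
  x = 1
  z = x + x
  d = x
  c = 9
  return x
After copy-propagate (5 stmts):
  x = 1
  z = 1 + 1
  d = 1
  c = 9
  return 1
After constant-fold (5 stmts):
  x = 1
  z = 2
  d = 1
  c = 9
  return 1
After dead-code-elim (1 stmts):
  return 1
Evaluate:
  x = 1  =>  x = 1
  z = x + x  =>  z = 2
  d = x - 0  =>  d = 1
  c = 9  =>  c = 9
  return x = 1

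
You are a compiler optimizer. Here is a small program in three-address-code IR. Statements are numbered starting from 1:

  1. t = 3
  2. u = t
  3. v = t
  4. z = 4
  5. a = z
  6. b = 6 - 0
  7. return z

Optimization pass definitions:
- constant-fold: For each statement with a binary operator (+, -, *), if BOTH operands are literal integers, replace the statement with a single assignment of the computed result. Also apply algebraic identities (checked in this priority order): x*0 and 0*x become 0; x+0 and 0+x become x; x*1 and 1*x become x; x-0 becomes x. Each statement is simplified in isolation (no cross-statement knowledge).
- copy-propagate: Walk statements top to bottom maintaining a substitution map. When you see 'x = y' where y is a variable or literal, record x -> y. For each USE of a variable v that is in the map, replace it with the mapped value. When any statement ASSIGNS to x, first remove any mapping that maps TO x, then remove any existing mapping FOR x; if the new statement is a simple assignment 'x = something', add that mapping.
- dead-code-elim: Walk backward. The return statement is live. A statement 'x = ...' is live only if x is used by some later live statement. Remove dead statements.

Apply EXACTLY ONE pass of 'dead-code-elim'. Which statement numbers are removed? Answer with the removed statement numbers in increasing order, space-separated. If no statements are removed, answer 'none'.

Answer: 1 2 3 5 6

Derivation:
Backward liveness scan:
Stmt 1 't = 3': DEAD (t not in live set [])
Stmt 2 'u = t': DEAD (u not in live set [])
Stmt 3 'v = t': DEAD (v not in live set [])
Stmt 4 'z = 4': KEEP (z is live); live-in = []
Stmt 5 'a = z': DEAD (a not in live set ['z'])
Stmt 6 'b = 6 - 0': DEAD (b not in live set ['z'])
Stmt 7 'return z': KEEP (return); live-in = ['z']
Removed statement numbers: [1, 2, 3, 5, 6]
Surviving IR:
  z = 4
  return z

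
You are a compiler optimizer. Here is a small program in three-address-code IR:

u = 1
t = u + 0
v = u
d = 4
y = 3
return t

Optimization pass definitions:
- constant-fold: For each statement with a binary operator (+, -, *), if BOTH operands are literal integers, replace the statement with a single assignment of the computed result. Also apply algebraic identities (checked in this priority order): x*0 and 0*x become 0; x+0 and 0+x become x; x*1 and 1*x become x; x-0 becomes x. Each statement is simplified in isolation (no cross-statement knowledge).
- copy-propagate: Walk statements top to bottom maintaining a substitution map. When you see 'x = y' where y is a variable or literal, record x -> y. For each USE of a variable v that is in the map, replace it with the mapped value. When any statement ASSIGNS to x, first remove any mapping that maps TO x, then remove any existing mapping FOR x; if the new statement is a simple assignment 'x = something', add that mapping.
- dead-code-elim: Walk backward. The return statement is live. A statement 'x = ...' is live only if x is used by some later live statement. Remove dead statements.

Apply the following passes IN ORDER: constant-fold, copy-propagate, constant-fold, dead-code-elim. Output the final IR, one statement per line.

Answer: return 1

Derivation:
Initial IR:
  u = 1
  t = u + 0
  v = u
  d = 4
  y = 3
  return t
After constant-fold (6 stmts):
  u = 1
  t = u
  v = u
  d = 4
  y = 3
  return t
After copy-propagate (6 stmts):
  u = 1
  t = 1
  v = 1
  d = 4
  y = 3
  return 1
After constant-fold (6 stmts):
  u = 1
  t = 1
  v = 1
  d = 4
  y = 3
  return 1
After dead-code-elim (1 stmts):
  return 1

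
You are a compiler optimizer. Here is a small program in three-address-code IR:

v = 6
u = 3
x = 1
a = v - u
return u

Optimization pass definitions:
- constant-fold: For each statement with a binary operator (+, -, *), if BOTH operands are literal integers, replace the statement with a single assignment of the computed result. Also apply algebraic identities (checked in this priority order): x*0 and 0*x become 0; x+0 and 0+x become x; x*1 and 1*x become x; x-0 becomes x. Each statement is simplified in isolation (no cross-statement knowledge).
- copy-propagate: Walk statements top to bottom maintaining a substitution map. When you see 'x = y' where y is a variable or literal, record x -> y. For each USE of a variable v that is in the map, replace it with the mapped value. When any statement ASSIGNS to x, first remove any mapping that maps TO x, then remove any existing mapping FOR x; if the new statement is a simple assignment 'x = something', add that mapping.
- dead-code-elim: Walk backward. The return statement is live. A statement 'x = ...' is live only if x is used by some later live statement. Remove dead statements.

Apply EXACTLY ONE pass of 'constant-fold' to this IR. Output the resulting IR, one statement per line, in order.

Applying constant-fold statement-by-statement:
  [1] v = 6  (unchanged)
  [2] u = 3  (unchanged)
  [3] x = 1  (unchanged)
  [4] a = v - u  (unchanged)
  [5] return u  (unchanged)
Result (5 stmts):
  v = 6
  u = 3
  x = 1
  a = v - u
  return u

Answer: v = 6
u = 3
x = 1
a = v - u
return u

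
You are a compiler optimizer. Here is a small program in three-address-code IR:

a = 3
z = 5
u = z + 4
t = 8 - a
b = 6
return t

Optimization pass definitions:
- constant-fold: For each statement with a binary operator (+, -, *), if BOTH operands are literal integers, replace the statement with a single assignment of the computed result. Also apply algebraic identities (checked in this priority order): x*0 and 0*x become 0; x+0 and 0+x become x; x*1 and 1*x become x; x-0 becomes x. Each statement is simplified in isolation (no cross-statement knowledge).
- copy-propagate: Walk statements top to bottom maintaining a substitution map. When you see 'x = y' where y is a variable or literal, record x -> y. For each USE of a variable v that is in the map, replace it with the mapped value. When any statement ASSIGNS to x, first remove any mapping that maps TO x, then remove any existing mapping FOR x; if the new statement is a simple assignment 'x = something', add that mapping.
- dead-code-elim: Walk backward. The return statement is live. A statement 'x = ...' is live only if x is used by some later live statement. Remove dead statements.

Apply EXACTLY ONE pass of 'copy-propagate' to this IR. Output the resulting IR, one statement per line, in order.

Answer: a = 3
z = 5
u = 5 + 4
t = 8 - 3
b = 6
return t

Derivation:
Applying copy-propagate statement-by-statement:
  [1] a = 3  (unchanged)
  [2] z = 5  (unchanged)
  [3] u = z + 4  -> u = 5 + 4
  [4] t = 8 - a  -> t = 8 - 3
  [5] b = 6  (unchanged)
  [6] return t  (unchanged)
Result (6 stmts):
  a = 3
  z = 5
  u = 5 + 4
  t = 8 - 3
  b = 6
  return t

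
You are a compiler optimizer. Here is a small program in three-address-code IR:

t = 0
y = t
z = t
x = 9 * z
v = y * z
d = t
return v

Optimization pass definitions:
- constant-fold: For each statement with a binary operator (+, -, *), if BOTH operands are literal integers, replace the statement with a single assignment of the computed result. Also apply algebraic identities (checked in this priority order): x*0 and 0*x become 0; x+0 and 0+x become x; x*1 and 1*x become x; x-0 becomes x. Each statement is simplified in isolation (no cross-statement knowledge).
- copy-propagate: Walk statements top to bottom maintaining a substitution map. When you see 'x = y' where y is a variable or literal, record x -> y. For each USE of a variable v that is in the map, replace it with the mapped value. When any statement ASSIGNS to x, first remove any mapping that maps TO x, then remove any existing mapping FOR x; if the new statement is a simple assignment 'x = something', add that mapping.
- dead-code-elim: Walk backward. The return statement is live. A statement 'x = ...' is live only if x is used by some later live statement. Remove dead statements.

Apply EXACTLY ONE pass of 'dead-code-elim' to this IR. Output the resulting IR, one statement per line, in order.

Applying dead-code-elim statement-by-statement:
  [7] return v  -> KEEP (return); live=['v']
  [6] d = t  -> DEAD (d not live)
  [5] v = y * z  -> KEEP; live=['y', 'z']
  [4] x = 9 * z  -> DEAD (x not live)
  [3] z = t  -> KEEP; live=['t', 'y']
  [2] y = t  -> KEEP; live=['t']
  [1] t = 0  -> KEEP; live=[]
Result (5 stmts):
  t = 0
  y = t
  z = t
  v = y * z
  return v

Answer: t = 0
y = t
z = t
v = y * z
return v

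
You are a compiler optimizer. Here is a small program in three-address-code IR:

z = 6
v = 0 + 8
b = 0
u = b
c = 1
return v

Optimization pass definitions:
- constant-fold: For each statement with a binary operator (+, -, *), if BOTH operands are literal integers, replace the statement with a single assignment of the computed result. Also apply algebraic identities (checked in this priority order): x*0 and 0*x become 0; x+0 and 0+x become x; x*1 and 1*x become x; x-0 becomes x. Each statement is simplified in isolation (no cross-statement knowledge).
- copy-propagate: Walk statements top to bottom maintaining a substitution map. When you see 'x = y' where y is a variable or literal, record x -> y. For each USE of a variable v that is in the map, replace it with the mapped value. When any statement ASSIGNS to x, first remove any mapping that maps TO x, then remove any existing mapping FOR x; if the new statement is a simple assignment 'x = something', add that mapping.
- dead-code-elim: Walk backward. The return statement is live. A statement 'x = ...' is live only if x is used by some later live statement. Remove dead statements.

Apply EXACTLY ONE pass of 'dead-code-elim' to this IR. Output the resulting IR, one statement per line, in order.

Applying dead-code-elim statement-by-statement:
  [6] return v  -> KEEP (return); live=['v']
  [5] c = 1  -> DEAD (c not live)
  [4] u = b  -> DEAD (u not live)
  [3] b = 0  -> DEAD (b not live)
  [2] v = 0 + 8  -> KEEP; live=[]
  [1] z = 6  -> DEAD (z not live)
Result (2 stmts):
  v = 0 + 8
  return v

Answer: v = 0 + 8
return v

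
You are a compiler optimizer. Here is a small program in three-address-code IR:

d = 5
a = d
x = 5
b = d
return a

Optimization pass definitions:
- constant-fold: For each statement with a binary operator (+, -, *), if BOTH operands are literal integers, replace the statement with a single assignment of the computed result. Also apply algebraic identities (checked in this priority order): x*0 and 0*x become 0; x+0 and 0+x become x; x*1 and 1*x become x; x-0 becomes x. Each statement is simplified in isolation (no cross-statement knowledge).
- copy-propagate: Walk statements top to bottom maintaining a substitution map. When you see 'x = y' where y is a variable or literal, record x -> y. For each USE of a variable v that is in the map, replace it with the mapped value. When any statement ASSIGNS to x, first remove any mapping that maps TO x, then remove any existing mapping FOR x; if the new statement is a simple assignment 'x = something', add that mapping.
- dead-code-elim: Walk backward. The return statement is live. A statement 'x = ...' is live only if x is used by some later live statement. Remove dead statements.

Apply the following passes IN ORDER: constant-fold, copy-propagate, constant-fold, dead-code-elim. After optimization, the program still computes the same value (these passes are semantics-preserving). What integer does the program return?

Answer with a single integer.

Initial IR:
  d = 5
  a = d
  x = 5
  b = d
  return a
After constant-fold (5 stmts):
  d = 5
  a = d
  x = 5
  b = d
  return a
After copy-propagate (5 stmts):
  d = 5
  a = 5
  x = 5
  b = 5
  return 5
After constant-fold (5 stmts):
  d = 5
  a = 5
  x = 5
  b = 5
  return 5
After dead-code-elim (1 stmts):
  return 5
Evaluate:
  d = 5  =>  d = 5
  a = d  =>  a = 5
  x = 5  =>  x = 5
  b = d  =>  b = 5
  return a = 5

Answer: 5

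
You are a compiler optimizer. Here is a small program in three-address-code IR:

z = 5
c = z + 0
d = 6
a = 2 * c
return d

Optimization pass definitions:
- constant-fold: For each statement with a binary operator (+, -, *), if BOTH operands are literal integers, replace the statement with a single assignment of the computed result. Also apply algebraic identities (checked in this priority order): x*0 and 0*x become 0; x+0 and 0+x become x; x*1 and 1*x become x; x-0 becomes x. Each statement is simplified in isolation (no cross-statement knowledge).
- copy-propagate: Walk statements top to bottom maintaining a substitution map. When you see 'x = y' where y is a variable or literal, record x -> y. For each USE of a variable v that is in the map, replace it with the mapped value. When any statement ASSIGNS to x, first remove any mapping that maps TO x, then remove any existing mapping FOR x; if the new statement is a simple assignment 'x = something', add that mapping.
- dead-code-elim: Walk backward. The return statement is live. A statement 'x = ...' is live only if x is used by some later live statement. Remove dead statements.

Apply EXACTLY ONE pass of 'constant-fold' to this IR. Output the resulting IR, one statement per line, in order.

Applying constant-fold statement-by-statement:
  [1] z = 5  (unchanged)
  [2] c = z + 0  -> c = z
  [3] d = 6  (unchanged)
  [4] a = 2 * c  (unchanged)
  [5] return d  (unchanged)
Result (5 stmts):
  z = 5
  c = z
  d = 6
  a = 2 * c
  return d

Answer: z = 5
c = z
d = 6
a = 2 * c
return d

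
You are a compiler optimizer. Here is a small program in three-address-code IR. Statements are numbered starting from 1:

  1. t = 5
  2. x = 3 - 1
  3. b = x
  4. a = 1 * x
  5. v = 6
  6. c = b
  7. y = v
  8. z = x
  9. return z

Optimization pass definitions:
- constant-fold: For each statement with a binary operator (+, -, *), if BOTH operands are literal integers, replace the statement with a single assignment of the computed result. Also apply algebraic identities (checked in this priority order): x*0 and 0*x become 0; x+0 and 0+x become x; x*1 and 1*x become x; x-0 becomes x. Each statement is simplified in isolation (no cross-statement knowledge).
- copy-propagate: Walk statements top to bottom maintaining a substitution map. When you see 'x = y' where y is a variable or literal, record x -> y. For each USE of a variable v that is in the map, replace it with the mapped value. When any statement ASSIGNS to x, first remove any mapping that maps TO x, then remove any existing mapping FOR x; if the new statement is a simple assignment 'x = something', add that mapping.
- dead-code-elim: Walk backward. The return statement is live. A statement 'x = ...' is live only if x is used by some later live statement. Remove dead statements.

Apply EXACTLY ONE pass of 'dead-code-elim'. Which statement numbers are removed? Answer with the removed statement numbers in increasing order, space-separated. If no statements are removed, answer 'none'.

Backward liveness scan:
Stmt 1 't = 5': DEAD (t not in live set [])
Stmt 2 'x = 3 - 1': KEEP (x is live); live-in = []
Stmt 3 'b = x': DEAD (b not in live set ['x'])
Stmt 4 'a = 1 * x': DEAD (a not in live set ['x'])
Stmt 5 'v = 6': DEAD (v not in live set ['x'])
Stmt 6 'c = b': DEAD (c not in live set ['x'])
Stmt 7 'y = v': DEAD (y not in live set ['x'])
Stmt 8 'z = x': KEEP (z is live); live-in = ['x']
Stmt 9 'return z': KEEP (return); live-in = ['z']
Removed statement numbers: [1, 3, 4, 5, 6, 7]
Surviving IR:
  x = 3 - 1
  z = x
  return z

Answer: 1 3 4 5 6 7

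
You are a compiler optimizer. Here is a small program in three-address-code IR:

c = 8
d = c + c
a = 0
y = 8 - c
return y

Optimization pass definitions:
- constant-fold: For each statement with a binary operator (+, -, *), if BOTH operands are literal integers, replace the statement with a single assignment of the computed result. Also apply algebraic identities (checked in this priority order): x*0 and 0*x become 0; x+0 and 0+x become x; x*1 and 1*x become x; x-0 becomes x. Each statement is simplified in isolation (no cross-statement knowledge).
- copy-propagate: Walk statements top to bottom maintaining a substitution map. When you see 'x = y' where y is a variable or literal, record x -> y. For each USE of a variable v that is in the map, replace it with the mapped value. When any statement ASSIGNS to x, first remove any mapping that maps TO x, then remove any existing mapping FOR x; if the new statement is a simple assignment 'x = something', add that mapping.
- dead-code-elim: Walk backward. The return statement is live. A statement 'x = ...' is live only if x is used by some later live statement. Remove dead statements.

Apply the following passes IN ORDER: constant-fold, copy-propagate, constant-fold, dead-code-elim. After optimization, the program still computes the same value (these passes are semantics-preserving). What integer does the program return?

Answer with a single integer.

Initial IR:
  c = 8
  d = c + c
  a = 0
  y = 8 - c
  return y
After constant-fold (5 stmts):
  c = 8
  d = c + c
  a = 0
  y = 8 - c
  return y
After copy-propagate (5 stmts):
  c = 8
  d = 8 + 8
  a = 0
  y = 8 - 8
  return y
After constant-fold (5 stmts):
  c = 8
  d = 16
  a = 0
  y = 0
  return y
After dead-code-elim (2 stmts):
  y = 0
  return y
Evaluate:
  c = 8  =>  c = 8
  d = c + c  =>  d = 16
  a = 0  =>  a = 0
  y = 8 - c  =>  y = 0
  return y = 0

Answer: 0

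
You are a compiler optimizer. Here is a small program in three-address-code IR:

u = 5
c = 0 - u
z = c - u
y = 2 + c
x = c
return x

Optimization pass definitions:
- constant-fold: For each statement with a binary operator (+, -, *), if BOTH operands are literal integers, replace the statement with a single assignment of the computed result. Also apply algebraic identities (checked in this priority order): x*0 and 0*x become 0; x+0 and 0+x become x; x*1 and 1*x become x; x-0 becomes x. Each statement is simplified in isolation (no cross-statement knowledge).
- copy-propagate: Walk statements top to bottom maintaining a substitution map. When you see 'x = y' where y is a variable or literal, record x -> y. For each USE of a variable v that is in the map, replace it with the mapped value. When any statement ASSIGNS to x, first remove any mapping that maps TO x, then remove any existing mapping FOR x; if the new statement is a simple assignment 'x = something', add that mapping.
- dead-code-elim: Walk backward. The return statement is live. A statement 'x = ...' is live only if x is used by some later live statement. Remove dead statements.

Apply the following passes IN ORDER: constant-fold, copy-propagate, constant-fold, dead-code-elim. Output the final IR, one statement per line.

Answer: c = -5
return c

Derivation:
Initial IR:
  u = 5
  c = 0 - u
  z = c - u
  y = 2 + c
  x = c
  return x
After constant-fold (6 stmts):
  u = 5
  c = 0 - u
  z = c - u
  y = 2 + c
  x = c
  return x
After copy-propagate (6 stmts):
  u = 5
  c = 0 - 5
  z = c - 5
  y = 2 + c
  x = c
  return c
After constant-fold (6 stmts):
  u = 5
  c = -5
  z = c - 5
  y = 2 + c
  x = c
  return c
After dead-code-elim (2 stmts):
  c = -5
  return c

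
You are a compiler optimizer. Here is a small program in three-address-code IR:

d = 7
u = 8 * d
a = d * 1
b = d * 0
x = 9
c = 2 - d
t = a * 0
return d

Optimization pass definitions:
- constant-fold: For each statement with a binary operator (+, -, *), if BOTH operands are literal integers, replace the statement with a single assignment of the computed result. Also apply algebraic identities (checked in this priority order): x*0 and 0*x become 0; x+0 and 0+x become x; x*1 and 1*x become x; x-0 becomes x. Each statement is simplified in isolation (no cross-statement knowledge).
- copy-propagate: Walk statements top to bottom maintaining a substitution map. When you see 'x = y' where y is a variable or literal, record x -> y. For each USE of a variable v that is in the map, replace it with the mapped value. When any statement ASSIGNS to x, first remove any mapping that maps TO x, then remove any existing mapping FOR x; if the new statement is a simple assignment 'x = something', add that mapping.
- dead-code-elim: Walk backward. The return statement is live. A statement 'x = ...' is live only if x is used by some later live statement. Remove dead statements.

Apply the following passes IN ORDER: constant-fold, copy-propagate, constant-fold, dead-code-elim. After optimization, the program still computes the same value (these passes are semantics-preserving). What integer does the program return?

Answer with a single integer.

Answer: 7

Derivation:
Initial IR:
  d = 7
  u = 8 * d
  a = d * 1
  b = d * 0
  x = 9
  c = 2 - d
  t = a * 0
  return d
After constant-fold (8 stmts):
  d = 7
  u = 8 * d
  a = d
  b = 0
  x = 9
  c = 2 - d
  t = 0
  return d
After copy-propagate (8 stmts):
  d = 7
  u = 8 * 7
  a = 7
  b = 0
  x = 9
  c = 2 - 7
  t = 0
  return 7
After constant-fold (8 stmts):
  d = 7
  u = 56
  a = 7
  b = 0
  x = 9
  c = -5
  t = 0
  return 7
After dead-code-elim (1 stmts):
  return 7
Evaluate:
  d = 7  =>  d = 7
  u = 8 * d  =>  u = 56
  a = d * 1  =>  a = 7
  b = d * 0  =>  b = 0
  x = 9  =>  x = 9
  c = 2 - d  =>  c = -5
  t = a * 0  =>  t = 0
  return d = 7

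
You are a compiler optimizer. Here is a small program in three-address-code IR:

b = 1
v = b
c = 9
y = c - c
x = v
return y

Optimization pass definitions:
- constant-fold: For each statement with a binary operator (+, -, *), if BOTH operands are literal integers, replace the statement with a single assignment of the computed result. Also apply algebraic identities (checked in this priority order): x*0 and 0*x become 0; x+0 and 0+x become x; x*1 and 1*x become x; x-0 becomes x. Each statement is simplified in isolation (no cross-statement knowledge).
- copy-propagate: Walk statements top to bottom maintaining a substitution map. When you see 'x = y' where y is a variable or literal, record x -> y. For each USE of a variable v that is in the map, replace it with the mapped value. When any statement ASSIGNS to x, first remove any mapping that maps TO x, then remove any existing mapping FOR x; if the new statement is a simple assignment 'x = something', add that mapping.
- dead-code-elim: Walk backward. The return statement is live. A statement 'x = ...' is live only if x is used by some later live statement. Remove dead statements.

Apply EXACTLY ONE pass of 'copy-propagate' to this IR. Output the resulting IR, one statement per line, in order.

Applying copy-propagate statement-by-statement:
  [1] b = 1  (unchanged)
  [2] v = b  -> v = 1
  [3] c = 9  (unchanged)
  [4] y = c - c  -> y = 9 - 9
  [5] x = v  -> x = 1
  [6] return y  (unchanged)
Result (6 stmts):
  b = 1
  v = 1
  c = 9
  y = 9 - 9
  x = 1
  return y

Answer: b = 1
v = 1
c = 9
y = 9 - 9
x = 1
return y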